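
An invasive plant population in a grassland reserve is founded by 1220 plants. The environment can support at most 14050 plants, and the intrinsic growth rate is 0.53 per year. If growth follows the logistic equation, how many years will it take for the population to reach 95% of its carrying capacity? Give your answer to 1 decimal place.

A = (K − N₀)/N₀ = (14050 − 1220)/1220 = 10.516.
Solve 14050/(1 + 10.516·e^(−0.53t)) = 13347.5: 1 + 10.516·e^(−0.53t) = 1.0526, so e^(−0.53t) = 0.00500472.
−0.53·t = ln(0.00500472) = -5.2974, so t = 5.2974/0.53 = 9.995.

10.0 years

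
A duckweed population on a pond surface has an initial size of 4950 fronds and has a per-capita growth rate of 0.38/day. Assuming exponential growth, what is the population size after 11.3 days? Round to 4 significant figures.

362600 fronds

N(t) = N₀·e^(rt) = 4950 × e^(0.38×11.3) = 4950 × e^4.294.
e^4.294 ≈ 73.259, so N ≈ 4950 × 73.259 = 362632.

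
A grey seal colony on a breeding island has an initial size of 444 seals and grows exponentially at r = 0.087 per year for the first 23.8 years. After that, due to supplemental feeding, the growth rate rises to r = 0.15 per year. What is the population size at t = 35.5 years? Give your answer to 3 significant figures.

Phase 1: N(23.8) = 444·e^(0.087×23.8) = 444·e^2.071 = 3520.73.
Phase 2 runs for 35.5 − 23.8 = 11.7 years at r = 0.15.
N(35.5) = 3520.73·e^(0.15×11.7) = 3520.73·e^1.755 = 20362.

20400 seals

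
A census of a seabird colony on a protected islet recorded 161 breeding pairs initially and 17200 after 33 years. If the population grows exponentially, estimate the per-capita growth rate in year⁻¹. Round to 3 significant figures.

From N(t) = N₀·e^(rt): e^(r·33) = 17200/161 = 106.83.
r·33 = ln(106.83) = 4.6713, so r = 4.6713/33 = 0.14155.

0.142 per year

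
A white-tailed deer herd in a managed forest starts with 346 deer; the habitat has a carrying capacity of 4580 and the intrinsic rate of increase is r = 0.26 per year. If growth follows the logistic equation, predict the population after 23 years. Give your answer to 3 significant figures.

4440 deer

A = (K − N₀)/N₀ = (4580 − 346)/346 = 12.237.
N(t) = K/(1 + A·e^(−rt)) = 4580/(1 + 12.237×e^(−0.26×23)).
e^(−5.98) = 0.0025288; denominator = 1 + 12.237×0.0025288 = 1.0309.
N = 4580/1.0309 = 4442.53.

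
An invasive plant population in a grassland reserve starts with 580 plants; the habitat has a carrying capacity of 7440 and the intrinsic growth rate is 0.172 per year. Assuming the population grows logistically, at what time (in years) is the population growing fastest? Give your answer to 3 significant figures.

Logistic growth is fastest at N = K/2 = 3720.
A = (K − N₀)/N₀ = 11.828. Set K/(1 + A·e^(−rt)) = K/2 → A·e^(−rt) = 1.
e^(−0.172t) = 1/11.828 = 0.0845481, so t = ln(11.828)/0.172 = 2.4704/0.172 = 14.363.

14.4 years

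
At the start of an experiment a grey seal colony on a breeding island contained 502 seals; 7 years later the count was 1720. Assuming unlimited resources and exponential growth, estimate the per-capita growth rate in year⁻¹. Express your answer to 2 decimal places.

From N(t) = N₀·e^(rt): e^(r·7) = 1720/502 = 3.4263.
r·7 = ln(3.4263) = 1.2315, so r = 1.2315/7 = 0.17593.

0.18 per year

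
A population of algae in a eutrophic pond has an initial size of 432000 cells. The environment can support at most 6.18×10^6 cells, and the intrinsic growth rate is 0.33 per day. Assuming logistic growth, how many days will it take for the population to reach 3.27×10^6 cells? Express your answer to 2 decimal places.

8.20 days

A = (K − N₀)/N₀ = (6.18×10^6 − 432000)/432000 = 13.306.
Solve 6.18×10^6/(1 + 13.306·e^(−0.33t)) = 3.27×10^6: 1 + 13.306·e^(−0.33t) = 1.8899, so e^(−0.33t) = 0.0668825.
−0.33·t = ln(0.0668825) = -2.7048, so t = 2.7048/0.33 = 8.1964.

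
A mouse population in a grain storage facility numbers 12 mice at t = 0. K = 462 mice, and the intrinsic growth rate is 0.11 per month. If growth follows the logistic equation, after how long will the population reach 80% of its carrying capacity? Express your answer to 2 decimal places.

A = (K − N₀)/N₀ = (462 − 12)/12 = 37.5.
Solve 462/(1 + 37.5·e^(−0.11t)) = 369.6: 1 + 37.5·e^(−0.11t) = 1.25, so e^(−0.11t) = 0.00666667.
−0.11·t = ln(0.00666667) = -5.0106, so t = 5.0106/0.11 = 45.551.

45.55 months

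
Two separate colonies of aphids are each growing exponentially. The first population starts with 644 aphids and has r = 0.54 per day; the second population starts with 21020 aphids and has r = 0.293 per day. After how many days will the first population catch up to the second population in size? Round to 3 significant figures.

Set 644·e^(0.54t) = 21020·e^(0.293t).
e^((0.54 − 0.293)t) = 21020/644 → e^(0.247·t) = 32.64.
0.247·t = ln(32.64) = 3.4855, so t = 3.4855/0.247 = 14.111.

14.1 days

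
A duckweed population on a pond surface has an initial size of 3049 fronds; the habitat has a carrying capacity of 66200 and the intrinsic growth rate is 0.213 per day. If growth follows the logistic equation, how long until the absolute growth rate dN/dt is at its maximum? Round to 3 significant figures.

14.2 days

Logistic growth is fastest at N = K/2 = 33100.
A = (K − N₀)/N₀ = 20.712. Set K/(1 + A·e^(−rt)) = K/2 → A·e^(−rt) = 1.
e^(−0.213t) = 1/20.712 = 0.0482811, so t = ln(20.712)/0.213 = 3.0307/0.213 = 14.229.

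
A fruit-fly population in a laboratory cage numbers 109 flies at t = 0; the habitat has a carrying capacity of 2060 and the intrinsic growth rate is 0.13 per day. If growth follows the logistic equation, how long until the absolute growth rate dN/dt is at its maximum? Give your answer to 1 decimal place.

Logistic growth is fastest at N = K/2 = 1030.
A = (K − N₀)/N₀ = 17.899. Set K/(1 + A·e^(−rt)) = K/2 → A·e^(−rt) = 1.
e^(−0.13t) = 1/17.899 = 0.0558688, so t = ln(17.899)/0.13 = 2.8847/0.13 = 22.19.

22.2 days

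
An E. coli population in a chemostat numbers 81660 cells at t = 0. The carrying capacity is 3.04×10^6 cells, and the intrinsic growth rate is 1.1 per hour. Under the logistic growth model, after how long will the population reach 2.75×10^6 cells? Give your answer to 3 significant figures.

5.31 hours

A = (K − N₀)/N₀ = (3.04×10^6 − 81660)/81660 = 36.228.
Solve 3.04×10^6/(1 + 36.228·e^(−1.1t)) = 2.75×10^6: 1 + 36.228·e^(−1.1t) = 1.1055, so e^(−1.1t) = 0.0029109.
−1.1·t = ln(0.0029109) = -5.8393, so t = 5.8393/1.1 = 5.3084.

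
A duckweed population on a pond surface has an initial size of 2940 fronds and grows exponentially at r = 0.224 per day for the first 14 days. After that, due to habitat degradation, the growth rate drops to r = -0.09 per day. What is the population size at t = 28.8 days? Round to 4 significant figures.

Phase 1: N(14) = 2940·e^(0.224×14) = 2940·e^3.136 = 67654.2.
Phase 2 runs for 28.8 − 14 = 14.8 days at r = -0.09.
N(28.8) = 67654.2·e^(-0.09×14.8) = 67654.2·e^-1.332 = 17857.2.

17860 fronds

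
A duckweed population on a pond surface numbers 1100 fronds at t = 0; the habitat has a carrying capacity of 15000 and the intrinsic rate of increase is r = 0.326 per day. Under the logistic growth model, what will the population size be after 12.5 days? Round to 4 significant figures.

12350 fronds

A = (K − N₀)/N₀ = (15000 − 1100)/1100 = 12.636.
N(t) = K/(1 + A·e^(−rt)) = 15000/(1 + 12.636×e^(−0.326×12.5)).
e^(−4.075) = 0.016992; denominator = 1 + 12.636×0.016992 = 1.2147.
N = 15000/1.2147 = 12348.5.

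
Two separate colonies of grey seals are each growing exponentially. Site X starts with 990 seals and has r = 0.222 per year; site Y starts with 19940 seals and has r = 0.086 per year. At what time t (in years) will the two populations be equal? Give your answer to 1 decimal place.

22.1 years

Set 990·e^(0.222t) = 19940·e^(0.086t).
e^((0.222 − 0.086)t) = 19940/990 → e^(0.136·t) = 20.141.
0.136·t = ln(20.141) = 3.0028, so t = 3.0028/0.136 = 22.079.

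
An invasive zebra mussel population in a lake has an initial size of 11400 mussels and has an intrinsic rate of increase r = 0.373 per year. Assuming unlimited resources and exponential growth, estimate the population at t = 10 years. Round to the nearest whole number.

475142 mussels

N(t) = N₀·e^(rt) = 11400 × e^(0.373×10) = 11400 × e^3.73.
e^3.73 ≈ 41.679, so N ≈ 11400 × 41.679 = 475142.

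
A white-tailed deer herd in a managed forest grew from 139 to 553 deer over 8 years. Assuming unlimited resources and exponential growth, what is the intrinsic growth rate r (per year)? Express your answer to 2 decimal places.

From N(t) = N₀·e^(rt): e^(r·8) = 553/139 = 3.9784.
r·8 = ln(3.9784) = 1.3809, so r = 1.3809/8 = 0.17261.

0.17 per year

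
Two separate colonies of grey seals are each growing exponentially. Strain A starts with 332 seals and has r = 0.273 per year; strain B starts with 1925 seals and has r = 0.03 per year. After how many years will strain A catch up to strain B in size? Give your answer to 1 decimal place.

Set 332·e^(0.273t) = 1925·e^(0.03t).
e^((0.273 − 0.03)t) = 1925/332 → e^(0.243·t) = 5.7982.
0.243·t = ln(5.7982) = 1.7575, so t = 1.7575/0.243 = 7.2327.

7.2 years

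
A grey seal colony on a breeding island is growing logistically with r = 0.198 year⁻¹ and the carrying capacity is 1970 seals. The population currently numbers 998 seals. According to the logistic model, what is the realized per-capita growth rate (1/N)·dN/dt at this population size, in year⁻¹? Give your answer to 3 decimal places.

0.098 per year

(1/N)·dN/dt = r(1 − N/K) = 0.198 × (1 − 998/1970).
= 0.198 × 0.4934 = 0.097693.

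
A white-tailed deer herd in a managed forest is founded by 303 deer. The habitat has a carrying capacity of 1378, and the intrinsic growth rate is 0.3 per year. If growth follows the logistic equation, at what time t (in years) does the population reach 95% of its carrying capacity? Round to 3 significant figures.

14.0 years

A = (K − N₀)/N₀ = (1378 − 303)/303 = 3.5479.
Solve 1378/(1 + 3.5479·e^(−0.3t)) = 1309.1: 1 + 3.5479·e^(−0.3t) = 1.0526, so e^(−0.3t) = 0.0148348.
−0.3·t = ln(0.0148348) = -4.2108, so t = 4.2108/0.3 = 14.036.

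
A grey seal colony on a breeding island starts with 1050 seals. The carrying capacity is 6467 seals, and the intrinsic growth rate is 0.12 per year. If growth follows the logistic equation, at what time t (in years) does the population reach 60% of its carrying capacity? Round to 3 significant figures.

17.1 years

A = (K − N₀)/N₀ = (6467 − 1050)/1050 = 5.159.
Solve 6467/(1 + 5.159·e^(−0.12t)) = 3880.2: 1 + 5.159·e^(−0.12t) = 1.6667, so e^(−0.12t) = 0.129223.
−0.12·t = ln(0.129223) = -2.0462, so t = 2.0462/0.12 = 17.052.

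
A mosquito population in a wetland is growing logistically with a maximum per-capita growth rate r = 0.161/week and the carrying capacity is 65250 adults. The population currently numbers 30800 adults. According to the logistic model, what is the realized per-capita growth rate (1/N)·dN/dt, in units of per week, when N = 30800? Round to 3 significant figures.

(1/N)·dN/dt = r(1 − N/K) = 0.161 × (1 − 30800/65250).
= 0.161 × 0.52797 = 0.085003.

0.0850 per week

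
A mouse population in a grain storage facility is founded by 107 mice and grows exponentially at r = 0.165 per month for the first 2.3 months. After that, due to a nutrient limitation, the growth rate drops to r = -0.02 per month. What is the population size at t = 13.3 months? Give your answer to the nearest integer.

Phase 1: N(2.3) = 107·e^(0.165×2.3) = 107·e^0.3795 = 156.386.
Phase 2 runs for 13.3 − 2.3 = 11 months at r = -0.02.
N(13.3) = 156.386·e^(-0.02×11) = 156.386·e^-0.22 = 125.503.

126 mice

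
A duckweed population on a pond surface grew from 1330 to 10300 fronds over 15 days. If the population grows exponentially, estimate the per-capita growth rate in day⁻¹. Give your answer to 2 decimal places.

From N(t) = N₀·e^(rt): e^(r·15) = 10300/1330 = 7.7444.
r·15 = ln(7.7444) = 2.047, so r = 2.047/15 = 0.13646.

0.14 per day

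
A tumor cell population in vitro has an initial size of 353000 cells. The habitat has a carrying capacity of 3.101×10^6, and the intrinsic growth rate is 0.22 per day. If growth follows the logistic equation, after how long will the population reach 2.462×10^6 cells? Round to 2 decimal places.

A = (K − N₀)/N₀ = (3.101×10^6 − 353000)/353000 = 7.7847.
Solve 3.101×10^6/(1 + 7.7847·e^(−0.22t)) = 2.462×10^6: 1 + 7.7847·e^(−0.22t) = 1.2595, so e^(−0.22t) = 0.0333404.
−0.22·t = ln(0.0333404) = -3.401, so t = 3.401/0.22 = 15.459.

15.46 days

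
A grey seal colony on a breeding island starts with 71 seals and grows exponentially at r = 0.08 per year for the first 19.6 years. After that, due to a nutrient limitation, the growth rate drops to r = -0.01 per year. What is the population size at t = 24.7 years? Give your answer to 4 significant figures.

Phase 1: N(19.6) = 71·e^(0.08×19.6) = 71·e^1.568 = 340.59.
Phase 2 runs for 24.7 − 19.6 = 5.1 years at r = -0.01.
N(24.7) = 340.59·e^(-0.01×5.1) = 340.59·e^-0.051 = 323.656.

323.7 seals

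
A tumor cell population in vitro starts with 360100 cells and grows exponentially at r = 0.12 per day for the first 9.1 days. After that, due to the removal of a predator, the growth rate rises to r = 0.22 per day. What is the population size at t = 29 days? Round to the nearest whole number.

Phase 1: N(9.1) = 360100·e^(0.12×9.1) = 360100·e^1.092 = 1.07318×10^6.
Phase 2 runs for 29 − 9.1 = 19.9 days at r = 0.22.
N(29) = 1.07318×10^6·e^(0.22×19.9) = 1.07318×10^6·e^4.378 = 8.550942×10^7.

85509415 cells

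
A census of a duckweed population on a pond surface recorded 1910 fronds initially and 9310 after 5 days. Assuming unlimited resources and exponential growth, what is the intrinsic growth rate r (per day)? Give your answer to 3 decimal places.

From N(t) = N₀·e^(rt): e^(r·5) = 9310/1910 = 4.8743.
r·5 = ln(4.8743) = 1.584, so r = 1.584/5 = 0.3168.

0.317 per day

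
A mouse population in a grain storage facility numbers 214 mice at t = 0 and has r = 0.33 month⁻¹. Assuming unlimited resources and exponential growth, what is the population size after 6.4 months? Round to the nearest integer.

1769 mice

N(t) = N₀·e^(rt) = 214 × e^(0.33×6.4) = 214 × e^2.112.
e^2.112 ≈ 8.2648, so N ≈ 214 × 8.2648 = 1768.66.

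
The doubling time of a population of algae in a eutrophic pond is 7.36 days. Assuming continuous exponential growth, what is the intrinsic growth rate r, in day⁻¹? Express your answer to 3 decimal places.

r = ln(2)/t_d = 0.6931/7.36 = 0.094178.

0.094 per day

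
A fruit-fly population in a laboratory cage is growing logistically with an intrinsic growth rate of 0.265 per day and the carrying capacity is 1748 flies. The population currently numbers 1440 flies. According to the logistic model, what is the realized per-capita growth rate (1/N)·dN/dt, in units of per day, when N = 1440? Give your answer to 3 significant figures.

0.0467 per day

(1/N)·dN/dt = r(1 − N/K) = 0.265 × (1 − 1440/1748).
= 0.265 × 0.1762 = 0.046693.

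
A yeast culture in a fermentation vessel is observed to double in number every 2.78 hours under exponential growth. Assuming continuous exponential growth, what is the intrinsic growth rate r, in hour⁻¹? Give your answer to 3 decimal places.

0.249 per hour

r = ln(2)/t_d = 0.6931/2.78 = 0.24933.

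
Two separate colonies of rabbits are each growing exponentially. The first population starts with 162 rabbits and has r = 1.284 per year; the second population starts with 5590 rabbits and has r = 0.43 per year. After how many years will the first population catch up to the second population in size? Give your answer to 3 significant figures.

4.15 years

Set 162·e^(1.284t) = 5590·e^(0.43t).
e^((1.284 − 0.43)t) = 5590/162 → e^(0.854·t) = 34.506.
0.854·t = ln(34.506) = 3.5411, so t = 3.5411/0.854 = 4.1465.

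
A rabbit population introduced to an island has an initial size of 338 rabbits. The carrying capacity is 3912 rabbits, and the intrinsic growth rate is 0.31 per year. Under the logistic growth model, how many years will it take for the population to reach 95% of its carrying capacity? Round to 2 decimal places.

17.11 years

A = (K − N₀)/N₀ = (3912 − 338)/338 = 10.574.
Solve 3912/(1 + 10.574·e^(−0.31t)) = 3716.4: 1 + 10.574·e^(−0.31t) = 1.0526, so e^(−0.31t) = 0.00497747.
−0.31·t = ln(0.00497747) = -5.3028, so t = 5.3028/0.31 = 17.106.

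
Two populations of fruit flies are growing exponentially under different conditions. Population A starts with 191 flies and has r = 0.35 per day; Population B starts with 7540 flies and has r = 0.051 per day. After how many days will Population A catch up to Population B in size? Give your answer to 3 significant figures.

Set 191·e^(0.35t) = 7540·e^(0.051t).
e^((0.35 − 0.051)t) = 7540/191 → e^(0.299·t) = 39.476.
0.299·t = ln(39.476) = 3.6757, so t = 3.6757/0.299 = 12.293.

12.3 days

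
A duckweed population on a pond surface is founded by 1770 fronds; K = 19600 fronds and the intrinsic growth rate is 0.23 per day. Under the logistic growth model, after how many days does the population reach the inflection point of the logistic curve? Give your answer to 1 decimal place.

10.0 days

Logistic growth is fastest at N = K/2 = 9800.
A = (K − N₀)/N₀ = 10.073. Set K/(1 + A·e^(−rt)) = K/2 → A·e^(−rt) = 1.
e^(−0.23t) = 1/10.073 = 0.0992709, so t = ln(10.073)/0.23 = 2.3099/0.23 = 10.043.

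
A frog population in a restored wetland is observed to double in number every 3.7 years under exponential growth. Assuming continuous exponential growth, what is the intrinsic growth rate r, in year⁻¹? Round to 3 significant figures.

0.187 per year

r = ln(2)/t_d = 0.6931/3.7 = 0.18734.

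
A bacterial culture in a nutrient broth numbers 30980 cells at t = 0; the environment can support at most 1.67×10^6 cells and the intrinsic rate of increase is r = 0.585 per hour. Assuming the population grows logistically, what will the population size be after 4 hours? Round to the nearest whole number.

273937 cells

A = (K − N₀)/N₀ = (1.67×10^6 − 30980)/30980 = 52.906.
N(t) = K/(1 + A·e^(−rt)) = 1.67×10^6/(1 + 52.906×e^(−0.585×4)).
e^(−2.34) = 0.096328; denominator = 1 + 52.906×0.096328 = 6.0963.
N = 1.67×10^6/6.0963 = 273937.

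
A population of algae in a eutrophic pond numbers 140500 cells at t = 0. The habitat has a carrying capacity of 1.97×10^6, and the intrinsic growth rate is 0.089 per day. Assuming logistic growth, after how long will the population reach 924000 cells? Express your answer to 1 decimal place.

27.4 days

A = (K − N₀)/N₀ = (1.97×10^6 − 140500)/140500 = 13.021.
Solve 1.97×10^6/(1 + 13.021·e^(−0.089t)) = 924000: 1 + 13.021·e^(−0.089t) = 2.132, so e^(−0.089t) = 0.0869368.
−0.089·t = ln(0.0869368) = -2.4426, so t = 2.4426/0.089 = 27.445.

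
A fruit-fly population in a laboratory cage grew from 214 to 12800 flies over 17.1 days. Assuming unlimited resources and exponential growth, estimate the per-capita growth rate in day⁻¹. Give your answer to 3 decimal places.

0.239 per day

From N(t) = N₀·e^(rt): e^(r·17.1) = 12800/214 = 59.813.
r·17.1 = ln(59.813) = 4.0912, so r = 4.0912/17.1 = 0.23925.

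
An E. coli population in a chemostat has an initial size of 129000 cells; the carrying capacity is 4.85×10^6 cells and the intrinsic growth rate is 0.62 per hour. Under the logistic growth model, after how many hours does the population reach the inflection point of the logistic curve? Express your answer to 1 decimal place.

Logistic growth is fastest at N = K/2 = 2.425×10^6.
A = (K − N₀)/N₀ = 36.597. Set K/(1 + A·e^(−rt)) = K/2 → A·e^(−rt) = 1.
e^(−0.62t) = 1/36.597 = 0.0273247, so t = ln(36.597)/0.62 = 3.6/0.62 = 5.8064.

5.8 hours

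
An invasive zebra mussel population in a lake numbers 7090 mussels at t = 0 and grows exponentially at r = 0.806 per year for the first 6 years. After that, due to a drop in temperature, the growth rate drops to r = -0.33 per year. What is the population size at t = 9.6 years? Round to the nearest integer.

Phase 1: N(6) = 7090·e^(0.806×6) = 7090·e^4.836 = 893088.
Phase 2 runs for 9.6 − 6 = 3.6 years at r = -0.33.
N(9.6) = 893088·e^(-0.33×3.6) = 893088·e^-1.188 = 272240.

272240 mussels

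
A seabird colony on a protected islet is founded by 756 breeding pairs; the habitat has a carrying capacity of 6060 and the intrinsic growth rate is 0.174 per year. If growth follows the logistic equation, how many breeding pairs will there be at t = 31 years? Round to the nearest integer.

5873 breeding pairs

A = (K − N₀)/N₀ = (6060 − 756)/756 = 7.0159.
N(t) = K/(1 + A·e^(−rt)) = 6060/(1 + 7.0159×e^(−0.174×31)).
e^(−5.394) = 0.0045438; denominator = 1 + 7.0159×0.0045438 = 1.0319.
N = 6060/1.0319 = 5872.78.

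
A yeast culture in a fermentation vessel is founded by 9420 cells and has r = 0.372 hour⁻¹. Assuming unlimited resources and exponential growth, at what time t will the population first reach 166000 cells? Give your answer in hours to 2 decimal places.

7.71 hours

Set N₀·e^(rt) = 166000: e^(0.372·t) = 166000/9420 = 17.622.
0.372·t = ln(17.622) = 2.8692, so t = 2.8692/0.372 = 7.7128.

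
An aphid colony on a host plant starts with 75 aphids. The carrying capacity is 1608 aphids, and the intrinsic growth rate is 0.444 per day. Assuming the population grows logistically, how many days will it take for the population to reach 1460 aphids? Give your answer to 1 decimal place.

A = (K − N₀)/N₀ = (1608 − 75)/75 = 20.44.
Solve 1608/(1 + 20.44·e^(−0.444t)) = 1460: 1 + 20.44·e^(−0.444t) = 1.1014, so e^(−0.444t) = 0.00495939.
−0.444·t = ln(0.00495939) = -5.3065, so t = 5.3065/0.444 = 11.952.

12.0 days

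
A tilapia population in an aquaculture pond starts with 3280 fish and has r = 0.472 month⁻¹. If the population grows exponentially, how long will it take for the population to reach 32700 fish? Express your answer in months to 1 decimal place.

Set N₀·e^(rt) = 32700: e^(0.472·t) = 32700/3280 = 9.9695.
0.472·t = ln(9.9695) = 2.2995, so t = 2.2995/0.472 = 4.8719.

4.9 months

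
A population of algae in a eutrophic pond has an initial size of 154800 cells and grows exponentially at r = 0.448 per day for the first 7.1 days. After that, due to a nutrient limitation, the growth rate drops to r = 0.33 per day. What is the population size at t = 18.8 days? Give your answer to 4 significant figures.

177000000 cells

Phase 1: N(7.1) = 154800·e^(0.448×7.1) = 154800·e^3.181 = 3.725417×10^6.
Phase 2 runs for 18.8 − 7.1 = 11.7 days at r = 0.33.
N(18.8) = 3.725417×10^6·e^(0.33×11.7) = 3.725417×10^6·e^3.861 = 1.770051×10^8.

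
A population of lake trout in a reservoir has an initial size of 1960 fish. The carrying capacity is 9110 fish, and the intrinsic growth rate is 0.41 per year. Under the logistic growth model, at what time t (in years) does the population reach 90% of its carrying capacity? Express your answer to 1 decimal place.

A = (K − N₀)/N₀ = (9110 − 1960)/1960 = 3.648.
Solve 9110/(1 + 3.648·e^(−0.41t)) = 8199: 1 + 3.648·e^(−0.41t) = 1.1111, so e^(−0.41t) = 0.0304584.
−0.41·t = ln(0.0304584) = -3.4914, so t = 3.4914/0.41 = 8.5156.

8.5 years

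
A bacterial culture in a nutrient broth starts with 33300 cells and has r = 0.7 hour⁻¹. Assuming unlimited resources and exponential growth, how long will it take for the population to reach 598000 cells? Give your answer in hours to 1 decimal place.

4.1 hours

Set N₀·e^(rt) = 598000: e^(0.7·t) = 598000/33300 = 17.958.
0.7·t = ln(17.958) = 2.888, so t = 2.888/0.7 = 4.1258.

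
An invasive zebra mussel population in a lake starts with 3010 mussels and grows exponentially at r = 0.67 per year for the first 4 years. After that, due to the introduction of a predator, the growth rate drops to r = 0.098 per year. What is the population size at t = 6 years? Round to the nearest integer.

Phase 1: N(4) = 3010·e^(0.67×4) = 3010·e^2.68 = 43901.1.
Phase 2 runs for 6 − 4 = 2 years at r = 0.098.
N(6) = 43901.1·e^(0.098×2) = 43901.1·e^0.196 = 53406.9.

53407 mussels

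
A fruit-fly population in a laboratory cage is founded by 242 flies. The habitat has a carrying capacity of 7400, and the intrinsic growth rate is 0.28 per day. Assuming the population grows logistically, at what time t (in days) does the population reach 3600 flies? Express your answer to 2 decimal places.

11.90 days

A = (K − N₀)/N₀ = (7400 − 242)/242 = 29.579.
Solve 7400/(1 + 29.579·e^(−0.28t)) = 3600: 1 + 29.579·e^(−0.28t) = 2.0556, so e^(−0.28t) = 0.0356866.
−0.28·t = ln(0.0356866) = -3.333, so t = 3.333/0.28 = 11.904.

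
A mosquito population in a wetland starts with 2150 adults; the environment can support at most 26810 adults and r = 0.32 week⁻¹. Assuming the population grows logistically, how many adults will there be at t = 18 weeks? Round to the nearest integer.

A = (K − N₀)/N₀ = (26810 − 2150)/2150 = 11.47.
N(t) = K/(1 + A·e^(−rt)) = 26810/(1 + 11.47×e^(−0.32×18)).
e^(−5.76) = 0.0031511; denominator = 1 + 11.47×0.0031511 = 1.0361.
N = 26810/1.0361 = 25874.8.

25875 adults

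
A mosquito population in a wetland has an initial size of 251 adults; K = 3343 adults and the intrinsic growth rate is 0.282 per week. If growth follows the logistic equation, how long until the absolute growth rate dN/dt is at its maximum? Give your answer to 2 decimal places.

8.90 weeks

Logistic growth is fastest at N = K/2 = 1671.5.
A = (K − N₀)/N₀ = 12.319. Set K/(1 + A·e^(−rt)) = K/2 → A·e^(−rt) = 1.
e^(−0.282t) = 1/12.319 = 0.0811772, so t = ln(12.319)/0.282 = 2.5111/0.282 = 8.9047.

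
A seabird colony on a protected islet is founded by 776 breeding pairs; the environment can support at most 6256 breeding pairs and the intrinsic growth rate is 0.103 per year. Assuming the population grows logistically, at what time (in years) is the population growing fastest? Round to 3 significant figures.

19.0 years

Logistic growth is fastest at N = K/2 = 3128.
A = (K − N₀)/N₀ = 7.0619. Set K/(1 + A·e^(−rt)) = K/2 → A·e^(−rt) = 1.
e^(−0.103t) = 1/7.0619 = 0.141606, so t = ln(7.0619)/0.103 = 1.9547/0.103 = 18.978.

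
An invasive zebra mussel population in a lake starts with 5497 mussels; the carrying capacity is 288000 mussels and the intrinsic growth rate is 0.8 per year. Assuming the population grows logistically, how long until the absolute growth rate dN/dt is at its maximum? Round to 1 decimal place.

Logistic growth is fastest at N = K/2 = 144000.
A = (K − N₀)/N₀ = 51.392. Set K/(1 + A·e^(−rt)) = K/2 → A·e^(−rt) = 1.
e^(−0.8t) = 1/51.392 = 0.0194582, so t = ln(51.392)/0.8 = 3.9395/0.8 = 4.9244.

4.9 years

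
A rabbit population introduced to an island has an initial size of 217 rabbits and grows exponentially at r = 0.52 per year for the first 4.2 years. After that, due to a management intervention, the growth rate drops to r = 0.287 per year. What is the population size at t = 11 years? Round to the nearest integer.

13568 rabbits

Phase 1: N(4.2) = 217·e^(0.52×4.2) = 217·e^2.184 = 1927.34.
Phase 2 runs for 11 − 4.2 = 6.8 years at r = 0.287.
N(11) = 1927.34·e^(0.287×6.8) = 1927.34·e^1.952 = 13568.4.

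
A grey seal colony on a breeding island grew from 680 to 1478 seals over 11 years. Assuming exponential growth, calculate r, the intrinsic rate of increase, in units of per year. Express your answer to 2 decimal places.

From N(t) = N₀·e^(rt): e^(r·11) = 1478/680 = 2.1735.
r·11 = ln(2.1735) = 0.77635, so r = 0.77635/11 = 0.070577.

0.07 per year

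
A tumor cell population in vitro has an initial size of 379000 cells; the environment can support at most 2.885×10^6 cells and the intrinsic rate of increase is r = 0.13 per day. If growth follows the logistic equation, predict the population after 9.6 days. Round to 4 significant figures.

995400 cells

A = (K − N₀)/N₀ = (2.885×10^6 − 379000)/379000 = 6.6121.
N(t) = K/(1 + A·e^(−rt)) = 2.885×10^6/(1 + 6.6121×e^(−0.13×9.6)).
e^(−1.248) = 0.28708; denominator = 1 + 6.6121×0.28708 = 2.8982.
N = 2.885×10^6/2.8982 = 995445.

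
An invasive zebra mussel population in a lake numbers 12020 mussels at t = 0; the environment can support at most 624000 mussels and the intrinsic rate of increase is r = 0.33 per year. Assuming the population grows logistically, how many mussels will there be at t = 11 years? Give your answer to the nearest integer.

A = (K − N₀)/N₀ = (624000 − 12020)/12020 = 50.913.
N(t) = K/(1 + A·e^(−rt)) = 624000/(1 + 50.913×e^(−0.33×11)).
e^(−3.63) = 0.026516; denominator = 1 + 50.913×0.026516 = 2.35.
N = 624000/2.35 = 265528.

265528 mussels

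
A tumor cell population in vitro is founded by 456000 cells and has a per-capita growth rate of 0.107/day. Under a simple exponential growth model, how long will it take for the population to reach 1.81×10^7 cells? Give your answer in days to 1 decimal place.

Set N₀·e^(rt) = 1.81×10^7: e^(0.107·t) = 1.81×10^7/456000 = 39.693.
0.107·t = ln(39.693) = 3.6812, so t = 3.6812/0.107 = 34.403.

34.4 days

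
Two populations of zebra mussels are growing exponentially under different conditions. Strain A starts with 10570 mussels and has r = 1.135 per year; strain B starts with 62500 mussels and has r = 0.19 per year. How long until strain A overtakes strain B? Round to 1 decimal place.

Set 10570·e^(1.135t) = 62500·e^(0.19t).
e^((1.135 − 0.19)t) = 62500/10570 → e^(0.945·t) = 5.913.
0.945·t = ln(5.913) = 1.7771, so t = 1.7771/0.945 = 1.8806.

1.9 years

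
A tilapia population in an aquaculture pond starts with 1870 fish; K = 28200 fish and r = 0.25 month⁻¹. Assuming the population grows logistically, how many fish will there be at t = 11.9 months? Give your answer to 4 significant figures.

A = (K − N₀)/N₀ = (28200 − 1870)/1870 = 14.08.
N(t) = K/(1 + A·e^(−rt)) = 28200/(1 + 14.08×e^(−0.25×11.9)).
e^(−2.975) = 0.051047; denominator = 1 + 14.08×0.051047 = 1.7188.
N = 28200/1.7188 = 16407.2.

16410 fish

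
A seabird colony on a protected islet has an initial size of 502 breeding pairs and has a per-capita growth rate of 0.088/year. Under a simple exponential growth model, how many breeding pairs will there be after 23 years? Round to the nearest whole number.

3799 breeding pairs

N(t) = N₀·e^(rt) = 502 × e^(0.088×23) = 502 × e^2.024.
e^2.024 ≈ 7.5685, so N ≈ 502 × 7.5685 = 3799.41.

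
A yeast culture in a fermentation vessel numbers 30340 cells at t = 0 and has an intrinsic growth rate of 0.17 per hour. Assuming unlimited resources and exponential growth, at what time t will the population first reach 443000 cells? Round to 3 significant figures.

15.8 hours

Set N₀·e^(rt) = 443000: e^(0.17·t) = 443000/30340 = 14.601.
0.17·t = ln(14.601) = 2.6811, so t = 2.6811/0.17 = 15.771.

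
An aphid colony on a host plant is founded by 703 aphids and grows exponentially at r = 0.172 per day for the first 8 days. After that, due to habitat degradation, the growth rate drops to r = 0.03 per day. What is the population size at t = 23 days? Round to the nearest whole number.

Phase 1: N(8) = 703·e^(0.172×8) = 703·e^1.376 = 2783.2.
Phase 2 runs for 23 − 8 = 15 days at r = 0.03.
N(23) = 2783.2·e^(0.03×15) = 2783.2·e^0.45 = 4364.93.

4365 aphids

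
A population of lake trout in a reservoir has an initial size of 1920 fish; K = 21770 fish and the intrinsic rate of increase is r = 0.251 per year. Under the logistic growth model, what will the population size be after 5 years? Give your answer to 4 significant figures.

A = (K − N₀)/N₀ = (21770 − 1920)/1920 = 10.339.
N(t) = K/(1 + A·e^(−rt)) = 21770/(1 + 10.339×e^(−0.251×5)).
e^(−1.255) = 0.28508; denominator = 1 + 10.339×0.28508 = 3.9473.
N = 21770/3.9473 = 5515.21.

5515 fish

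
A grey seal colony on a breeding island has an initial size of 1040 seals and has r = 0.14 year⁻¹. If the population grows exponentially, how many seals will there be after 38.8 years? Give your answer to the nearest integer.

N(t) = N₀·e^(rt) = 1040 × e^(0.14×38.8) = 1040 × e^5.432.
e^5.432 ≈ 228.61, so N ≈ 1040 × 228.61 = 237750.

237750 seals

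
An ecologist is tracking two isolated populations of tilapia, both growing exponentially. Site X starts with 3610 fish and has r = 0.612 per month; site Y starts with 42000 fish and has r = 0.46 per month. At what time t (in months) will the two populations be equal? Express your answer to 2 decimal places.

16.14 months

Set 3610·e^(0.612t) = 42000·e^(0.46t).
e^((0.612 − 0.46)t) = 42000/3610 → e^(0.152·t) = 11.634.
0.152·t = ln(11.634) = 2.454, so t = 2.454/0.152 = 16.144.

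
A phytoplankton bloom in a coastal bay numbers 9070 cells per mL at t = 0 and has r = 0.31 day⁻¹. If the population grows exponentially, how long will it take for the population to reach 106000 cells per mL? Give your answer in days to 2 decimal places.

7.93 days

Set N₀·e^(rt) = 106000: e^(0.31·t) = 106000/9070 = 11.687.
0.31·t = ln(11.687) = 2.4585, so t = 2.4585/0.31 = 7.9305.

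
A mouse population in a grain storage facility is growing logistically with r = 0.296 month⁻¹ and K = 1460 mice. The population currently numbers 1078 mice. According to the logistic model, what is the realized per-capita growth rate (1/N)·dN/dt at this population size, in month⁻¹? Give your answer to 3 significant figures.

0.0774 per month

(1/N)·dN/dt = r(1 − N/K) = 0.296 × (1 − 1078/1460).
= 0.296 × 0.26164 = 0.077447.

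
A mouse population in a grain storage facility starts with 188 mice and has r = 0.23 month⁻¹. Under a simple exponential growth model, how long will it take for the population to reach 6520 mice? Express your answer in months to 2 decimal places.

Set N₀·e^(rt) = 6520: e^(0.23·t) = 6520/188 = 34.681.
0.23·t = ln(34.681) = 3.5462, so t = 3.5462/0.23 = 15.418.

15.42 months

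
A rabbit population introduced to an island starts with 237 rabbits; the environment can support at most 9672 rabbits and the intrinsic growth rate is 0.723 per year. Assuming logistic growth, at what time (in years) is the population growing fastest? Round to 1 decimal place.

Logistic growth is fastest at N = K/2 = 4836.
A = (K − N₀)/N₀ = 39.81. Set K/(1 + A·e^(−rt)) = K/2 → A·e^(−rt) = 1.
e^(−0.723t) = 1/39.81 = 0.0251192, so t = ln(39.81)/0.723 = 3.6841/0.723 = 5.0956.

5.1 years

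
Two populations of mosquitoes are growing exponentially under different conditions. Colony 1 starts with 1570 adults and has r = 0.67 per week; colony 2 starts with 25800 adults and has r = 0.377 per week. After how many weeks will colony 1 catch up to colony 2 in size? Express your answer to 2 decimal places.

Set 1570·e^(0.67t) = 25800·e^(0.377t).
e^((0.67 − 0.377)t) = 25800/1570 → e^(0.293·t) = 16.433.
0.293·t = ln(16.433) = 2.7993, so t = 2.7993/0.293 = 9.5539.

9.55 weeks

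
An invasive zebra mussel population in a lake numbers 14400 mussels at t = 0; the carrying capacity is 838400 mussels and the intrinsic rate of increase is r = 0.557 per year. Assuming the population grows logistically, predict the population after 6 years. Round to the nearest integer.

277273 mussels

A = (K − N₀)/N₀ = (838400 − 14400)/14400 = 57.222.
N(t) = K/(1 + A·e^(−rt)) = 838400/(1 + 57.222×e^(−0.557×6)).
e^(−3.342) = 0.035366; denominator = 1 + 57.222×0.035366 = 3.0237.
N = 838400/3.0237 = 277273.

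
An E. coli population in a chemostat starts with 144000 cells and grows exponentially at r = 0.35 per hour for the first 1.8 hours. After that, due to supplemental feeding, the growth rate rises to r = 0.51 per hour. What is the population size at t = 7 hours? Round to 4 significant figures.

Phase 1: N(1.8) = 144000·e^(0.35×1.8) = 144000·e^0.63 = 270376.
Phase 2 runs for 7 − 1.8 = 5.2 hours at r = 0.51.
N(7) = 270376·e^(0.51×5.2) = 270376·e^2.652 = 3.834573×10^6.

3835000 cells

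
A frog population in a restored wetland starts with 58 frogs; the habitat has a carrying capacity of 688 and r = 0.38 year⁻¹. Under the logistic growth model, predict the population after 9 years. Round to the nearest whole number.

508 frogs

A = (K − N₀)/N₀ = (688 − 58)/58 = 10.862.
N(t) = K/(1 + A·e^(−rt)) = 688/(1 + 10.862×e^(−0.38×9)).
e^(−3.42) = 0.032712; denominator = 1 + 10.862×0.032712 = 1.3553.
N = 688/1.3553 = 507.627.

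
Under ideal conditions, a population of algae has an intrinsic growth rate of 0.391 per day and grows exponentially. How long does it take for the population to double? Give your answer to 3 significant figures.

Doubling time t_d = ln(2)/r = 0.6931/0.391 = 1.7728.

1.77 days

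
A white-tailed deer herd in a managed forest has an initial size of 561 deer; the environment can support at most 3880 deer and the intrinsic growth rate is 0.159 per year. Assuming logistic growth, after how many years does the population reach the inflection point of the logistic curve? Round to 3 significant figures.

11.2 years

Logistic growth is fastest at N = K/2 = 1940.
A = (K − N₀)/N₀ = 5.9162. Set K/(1 + A·e^(−rt)) = K/2 → A·e^(−rt) = 1.
e^(−0.159t) = 1/5.9162 = 0.169027, so t = ln(5.9162)/0.159 = 1.7777/0.159 = 11.18.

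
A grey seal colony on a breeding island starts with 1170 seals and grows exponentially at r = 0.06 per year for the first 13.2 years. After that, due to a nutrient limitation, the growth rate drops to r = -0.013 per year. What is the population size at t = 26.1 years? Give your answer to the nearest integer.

2184 seals

Phase 1: N(13.2) = 1170·e^(0.06×13.2) = 1170·e^0.792 = 2583.13.
Phase 2 runs for 26.1 − 13.2 = 12.9 years at r = -0.013.
N(26.1) = 2583.13·e^(-0.013×12.9) = 2583.13·e^-0.1677 = 2184.32.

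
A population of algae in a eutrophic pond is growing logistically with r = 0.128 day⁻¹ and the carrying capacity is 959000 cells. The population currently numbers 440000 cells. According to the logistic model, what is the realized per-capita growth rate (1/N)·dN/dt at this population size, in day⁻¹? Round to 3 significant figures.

(1/N)·dN/dt = r(1 − N/K) = 0.128 × (1 − 440000/959000).
= 0.128 × 0.54119 = 0.069272.

0.0693 per day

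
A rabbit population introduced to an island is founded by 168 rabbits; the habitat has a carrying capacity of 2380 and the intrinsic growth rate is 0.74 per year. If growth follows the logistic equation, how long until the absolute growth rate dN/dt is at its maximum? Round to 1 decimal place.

Logistic growth is fastest at N = K/2 = 1190.
A = (K − N₀)/N₀ = 13.167. Set K/(1 + A·e^(−rt)) = K/2 → A·e^(−rt) = 1.
e^(−0.74t) = 1/13.167 = 0.0759494, so t = ln(13.167)/0.74 = 2.5777/0.74 = 3.4834.

3.5 years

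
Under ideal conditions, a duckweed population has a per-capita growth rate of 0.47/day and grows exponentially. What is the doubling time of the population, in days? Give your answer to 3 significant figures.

1.47 days

Doubling time t_d = ln(2)/r = 0.6931/0.47 = 1.4748.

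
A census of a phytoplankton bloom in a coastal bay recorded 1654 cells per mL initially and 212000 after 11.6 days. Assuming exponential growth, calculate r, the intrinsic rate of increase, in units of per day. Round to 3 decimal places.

From N(t) = N₀·e^(rt): e^(r·11.6) = 212000/1654 = 128.17.
r·11.6 = ln(128.17) = 4.8534, so r = 4.8534/11.6 = 0.4184.

0.418 per day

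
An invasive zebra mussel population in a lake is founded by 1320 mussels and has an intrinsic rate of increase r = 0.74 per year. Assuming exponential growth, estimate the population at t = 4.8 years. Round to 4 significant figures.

46050 mussels

N(t) = N₀·e^(rt) = 1320 × e^(0.74×4.8) = 1320 × e^3.552.
e^3.552 ≈ 34.883, so N ≈ 1320 × 34.883 = 46045.6.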